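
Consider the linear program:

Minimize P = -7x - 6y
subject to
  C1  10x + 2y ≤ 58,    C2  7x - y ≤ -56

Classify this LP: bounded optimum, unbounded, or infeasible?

From the feasible point (-9/4, 161/4), moving in the direction (-2, 10) keeps every constraint satisfied while P decreases without bound.

unbounded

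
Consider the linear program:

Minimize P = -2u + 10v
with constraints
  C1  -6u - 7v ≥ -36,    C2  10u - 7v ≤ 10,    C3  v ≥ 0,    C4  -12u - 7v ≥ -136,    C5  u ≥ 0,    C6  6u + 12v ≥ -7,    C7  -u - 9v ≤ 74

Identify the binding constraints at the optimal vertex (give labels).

Extreme points and P = -2u + 10v:
  (23/8, 75/28) → P = 589/28
  (0, 36/7) → P = 360/7
  (1, 0) → P = -2
  (0, 0) → P = 0

The minimum is at (1, 0). Substituting into each constraint, equality holds for C2 and C3; the remaining constraints have slack.

C2 and C3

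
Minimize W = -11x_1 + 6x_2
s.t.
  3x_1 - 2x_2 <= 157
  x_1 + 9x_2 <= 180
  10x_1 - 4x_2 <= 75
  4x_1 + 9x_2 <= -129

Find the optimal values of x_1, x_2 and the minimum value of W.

Feasible corners and W = -11x_1 + 6x_2:
  (-239/4, -1345/8) → W = -703/2
  (-103, 283/9) → W = 3965/3
  (3/2, -15) → W = -213/2
The feasible region is unbounded (it extends along (-9, 1), (-2, -3)), but W strictly increases along every unbounded feasible direction, so there is no improving ray and the minimum is attained at a vertex.

The binding constraints are 3x_1 - 2x_2 = 157 and 10x_1 - 4x_2 = 75.
Solving simultaneously gives x_1 = -239/4, x_2 = -1345/8.

x_1 = -239/4, x_2 = -1345/8, minimum W = -703/2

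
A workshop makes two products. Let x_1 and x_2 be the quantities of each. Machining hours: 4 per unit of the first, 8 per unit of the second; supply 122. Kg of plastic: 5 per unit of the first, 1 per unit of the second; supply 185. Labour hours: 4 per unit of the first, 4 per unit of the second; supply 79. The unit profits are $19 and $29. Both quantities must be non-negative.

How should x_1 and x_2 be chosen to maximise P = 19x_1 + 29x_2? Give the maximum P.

Extreme points and P = 19x_1 + 29x_2:
  (0, 0) → P = 0
  (0, 61/4) → P = 1769/4
  (79/4, 0) → P = 1501/4
  (9, 43/4) → P = 1931/4

The binding constraints are 4x_1 + 8x_2 = 122 and 4x_1 + 4x_2 = 79.
Solving simultaneously gives x_1 = 9, x_2 = 43/4.

x_1 = 9, x_2 = 43/4, maximum P = 1931/4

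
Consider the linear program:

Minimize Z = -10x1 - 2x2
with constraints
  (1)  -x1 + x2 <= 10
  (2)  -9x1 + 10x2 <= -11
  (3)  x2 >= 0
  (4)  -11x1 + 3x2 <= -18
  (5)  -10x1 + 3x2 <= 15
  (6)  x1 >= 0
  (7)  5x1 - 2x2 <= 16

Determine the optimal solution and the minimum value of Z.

Vertices and Z = -10x1 - 2x2:
  (147/83, 41/83) → Z = -1552/83
  (69/16, 89/32) → Z = -779/16
  (18/11, 0) → Z = -180/11
  (16/5, 0) → Z = -32

x1 = 69/16, x2 = 89/32, minimum Z = -779/16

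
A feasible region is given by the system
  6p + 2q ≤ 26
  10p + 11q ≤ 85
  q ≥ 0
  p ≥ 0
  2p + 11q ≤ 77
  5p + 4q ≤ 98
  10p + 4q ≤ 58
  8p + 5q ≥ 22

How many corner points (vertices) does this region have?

6

The feasible vertices (each the meet of two boundaries and inside every other half-plane) are:
  (58/23, 125/23)
  (13/3, 0)
  (1, 75/11)
  (11/4, 0)
  (0, 7)
  (0, 22/5)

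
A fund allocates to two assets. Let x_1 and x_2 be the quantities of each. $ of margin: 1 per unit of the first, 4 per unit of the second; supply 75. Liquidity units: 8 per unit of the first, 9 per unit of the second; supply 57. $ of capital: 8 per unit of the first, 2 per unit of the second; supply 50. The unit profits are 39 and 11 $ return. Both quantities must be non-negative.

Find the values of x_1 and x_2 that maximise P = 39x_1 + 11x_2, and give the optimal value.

x_1 = 6, x_2 = 1, maximum P = 245

Feasible corners and P = 39x_1 + 11x_2:
  (0, 0) → P = 0
  (0, 19/3) → P = 209/3
  (25/4, 0) → P = 975/4
  (6, 1) → P = 245

The binding constraints are 8x_1 + 9x_2 = 57 and 8x_1 + 2x_2 = 50.
Solving simultaneously gives x_1 = 6, x_2 = 1.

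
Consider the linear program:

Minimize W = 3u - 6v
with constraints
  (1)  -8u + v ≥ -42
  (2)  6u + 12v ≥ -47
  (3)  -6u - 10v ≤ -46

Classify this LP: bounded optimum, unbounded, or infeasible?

unbounded

From the feasible point (233/43, 58/43), moving in the direction (1, 8) keeps every constraint satisfied while W decreases without bound.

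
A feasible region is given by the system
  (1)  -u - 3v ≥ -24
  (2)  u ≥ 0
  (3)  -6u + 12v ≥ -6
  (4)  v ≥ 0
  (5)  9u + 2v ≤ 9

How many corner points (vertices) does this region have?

3

The feasible vertices (each the meet of two boundaries and inside every other half-plane) are:
  (0, 0)
  (0, 9/2)
  (1, 0)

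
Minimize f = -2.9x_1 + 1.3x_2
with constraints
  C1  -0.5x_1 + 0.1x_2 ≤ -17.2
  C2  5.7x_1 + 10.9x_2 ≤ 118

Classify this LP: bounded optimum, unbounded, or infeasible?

From the feasible point (9964/301, -1952/301), moving in the direction (-0.1, -0.5) keeps every constraint satisfied while f decreases without bound.

unbounded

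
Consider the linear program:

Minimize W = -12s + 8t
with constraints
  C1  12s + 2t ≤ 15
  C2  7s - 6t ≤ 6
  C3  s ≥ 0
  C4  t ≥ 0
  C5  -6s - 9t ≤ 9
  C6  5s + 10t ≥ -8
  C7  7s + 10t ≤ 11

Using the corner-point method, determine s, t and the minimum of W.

s = 9/8, t = 5/16, minimum W = -11

Vertices and W = -12s + 8t:
  (6/7, 0) → W = -72/7
  (9/8, 5/16) → W = -11
  (0, 0) → W = 0
  (0, 11/10) → W = 44/5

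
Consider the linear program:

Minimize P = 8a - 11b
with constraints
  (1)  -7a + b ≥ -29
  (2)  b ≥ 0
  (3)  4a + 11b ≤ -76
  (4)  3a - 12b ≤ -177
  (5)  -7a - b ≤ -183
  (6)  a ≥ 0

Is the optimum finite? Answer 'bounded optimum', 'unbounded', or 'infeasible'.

The boundaries -7a + b = -29 and -7a - b = -183 meet at (106/7, 77), but that point violates 4a + 11b ≤ -76. Every candidate vertex is excluded by some other constraint, so the feasible region is empty.

infeasible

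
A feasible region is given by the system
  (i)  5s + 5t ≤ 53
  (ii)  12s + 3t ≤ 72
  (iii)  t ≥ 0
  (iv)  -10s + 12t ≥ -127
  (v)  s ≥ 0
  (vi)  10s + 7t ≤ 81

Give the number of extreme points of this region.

Intersecting each pair of boundary lines and keeping only the points that satisfy every inequality leaves:
  (0, 53/5)
  (34/15, 25/3)
  (6, 0)
  (29/6, 14/3)
  (0, 0)

5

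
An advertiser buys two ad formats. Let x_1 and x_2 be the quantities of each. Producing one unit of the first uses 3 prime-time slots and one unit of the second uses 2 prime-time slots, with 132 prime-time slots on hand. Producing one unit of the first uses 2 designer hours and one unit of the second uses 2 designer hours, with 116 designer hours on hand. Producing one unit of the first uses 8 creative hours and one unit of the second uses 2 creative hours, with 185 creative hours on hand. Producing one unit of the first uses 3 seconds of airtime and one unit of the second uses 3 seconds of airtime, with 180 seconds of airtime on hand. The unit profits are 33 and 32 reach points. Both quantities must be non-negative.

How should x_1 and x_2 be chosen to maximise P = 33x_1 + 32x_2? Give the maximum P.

x_1 = 23/2, x_2 = 93/2, maximum P = 3735/2

At the optimal vertex, 2x_1 + 2x_2 = 116 and 8x_1 + 2x_2 = 185.
Solving simultaneously gives x_1 = 23/2, x_2 = 93/2.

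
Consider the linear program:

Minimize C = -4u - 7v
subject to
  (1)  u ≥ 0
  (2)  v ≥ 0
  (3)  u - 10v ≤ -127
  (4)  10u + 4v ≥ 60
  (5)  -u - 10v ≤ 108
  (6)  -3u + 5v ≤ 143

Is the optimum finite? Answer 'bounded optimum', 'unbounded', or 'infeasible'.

From the feasible point (0, 15), moving in the direction (5, 3) keeps every constraint satisfied while C decreases without bound.

unbounded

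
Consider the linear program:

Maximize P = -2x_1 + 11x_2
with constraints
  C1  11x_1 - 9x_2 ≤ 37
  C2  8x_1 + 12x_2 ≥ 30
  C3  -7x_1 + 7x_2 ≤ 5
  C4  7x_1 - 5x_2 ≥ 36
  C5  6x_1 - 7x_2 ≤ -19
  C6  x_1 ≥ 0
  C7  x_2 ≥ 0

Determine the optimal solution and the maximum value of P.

Vertices and P = -2x_1 + 11x_2:
  (152/7, 157/7) → P = 1423/7
  (430/23, 431/23) → P = 3881/23
  (277/14, 41/2) → P = 2603/14
  (347/19, 349/19) → P = 3145/19

x_1 = 152/7, x_2 = 157/7, maximum P = 1423/7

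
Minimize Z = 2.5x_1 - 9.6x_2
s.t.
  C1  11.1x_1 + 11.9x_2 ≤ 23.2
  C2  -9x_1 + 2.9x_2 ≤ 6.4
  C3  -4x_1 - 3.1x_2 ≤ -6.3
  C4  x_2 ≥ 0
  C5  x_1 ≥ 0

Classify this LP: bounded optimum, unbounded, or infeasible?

bounded optimum

Extreme points and Z = 2.5x_1 - 9.6x_2:
  (305/1319, 2287/1319) → Z = -211927/13190
  (232/111, 0) → Z = 580/111
  (1.575, 0) → Z = 3.9375
The feasible region has finitely many vertices and no improving ray; the minimum is -211927/13190 at (305/1319, 2287/1319).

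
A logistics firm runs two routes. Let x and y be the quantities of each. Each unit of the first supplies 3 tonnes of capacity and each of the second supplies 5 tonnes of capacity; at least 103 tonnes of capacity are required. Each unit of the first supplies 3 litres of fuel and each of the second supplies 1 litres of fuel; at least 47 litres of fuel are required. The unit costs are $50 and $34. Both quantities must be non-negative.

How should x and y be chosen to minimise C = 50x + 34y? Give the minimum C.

x = 11, y = 14, minimum C = 1026

Extreme points and C = 50x + 34y:
  (0, 47) → C = 1598
  (103/3, 0) → C = 5150/3
  (11, 14) → C = 1026
The feasible region is unbounded (it extends along (0, 1), (1, 0)), but C strictly increases along every unbounded feasible direction, so there is no improving ray and the minimum is attained at a vertex.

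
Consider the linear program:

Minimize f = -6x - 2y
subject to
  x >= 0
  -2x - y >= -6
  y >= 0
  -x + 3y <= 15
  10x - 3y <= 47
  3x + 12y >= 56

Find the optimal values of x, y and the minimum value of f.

x = 16/21, y = 94/21, minimum f = -284/21

Corner points and f = -6x - 2y:
  (0, 5) → f = -10
  (0, 14/3) → f = -28/3
  (3/7, 36/7) → f = -90/7
  (16/21, 94/21) → f = -284/21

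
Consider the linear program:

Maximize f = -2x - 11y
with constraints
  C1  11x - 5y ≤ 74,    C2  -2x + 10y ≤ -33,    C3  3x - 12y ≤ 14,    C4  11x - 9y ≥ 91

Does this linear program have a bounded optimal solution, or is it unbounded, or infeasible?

infeasible

The boundaries 11x - 5y = 74 and 11x - 9y = 91 meet at (211/44, -17/4), but that point violates 3x - 12y ≤ 14. Every candidate vertex is excluded by some other constraint, so the feasible region is empty.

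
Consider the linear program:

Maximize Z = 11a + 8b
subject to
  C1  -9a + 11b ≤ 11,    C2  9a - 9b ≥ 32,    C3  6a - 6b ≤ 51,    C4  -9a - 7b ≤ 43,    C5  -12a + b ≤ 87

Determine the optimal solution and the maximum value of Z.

Feasible corners and Z = 11a + 8b:
  (451/18, 43/2) → Z = 8057/18
  (209/4, 175/4) → Z = 3699/4
  (-163/144, -75/16) → Z = -7193/144
  (33/32, -239/32) → Z = -1549/32

The binding constraints are -9a + 11b = 11 and 6a - 6b = 51.
Solving simultaneously gives a = 209/4, b = 175/4.

a = 209/4, b = 175/4, maximum Z = 3699/4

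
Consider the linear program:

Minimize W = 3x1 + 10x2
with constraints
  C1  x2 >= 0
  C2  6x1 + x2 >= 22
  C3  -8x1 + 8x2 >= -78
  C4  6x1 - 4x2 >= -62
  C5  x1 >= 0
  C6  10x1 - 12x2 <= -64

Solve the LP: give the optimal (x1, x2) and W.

Feasible corners and W = 3x1 + 10x2:
  (13/15, 84/5) → W = 853/5
  (100/41, 302/41) → W = 3320/41
  (181/2, 323/4) → W = 1079
The feasible region is unbounded (it extends along (1, 1), (2, 3)), but W strictly increases along every unbounded feasible direction, so there is no improving ray and the minimum is attained at a vertex.

At the optimal vertex, 6x1 + x2 = 22 and 10x1 - 12x2 = -64.
Solving simultaneously gives x1 = 100/41, x2 = 302/41.

x1 = 100/41, x2 = 302/41, minimum W = 3320/41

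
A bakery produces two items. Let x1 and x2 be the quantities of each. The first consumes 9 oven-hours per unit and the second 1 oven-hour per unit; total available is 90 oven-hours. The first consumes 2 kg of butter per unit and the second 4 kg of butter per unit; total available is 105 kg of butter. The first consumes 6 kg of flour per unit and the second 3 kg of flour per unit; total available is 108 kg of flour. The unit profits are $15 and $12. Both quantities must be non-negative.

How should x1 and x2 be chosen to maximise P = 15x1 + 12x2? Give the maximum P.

Feasible corners and P = 15x1 + 12x2:
  (0, 0) → P = 0
  (0, 105/4) → P = 315
  (10, 0) → P = 150
  (54/7, 144/7) → P = 2538/7
  (13/2, 23) → P = 747/2

At the optimal vertex, 2x1 + 4x2 = 105 and 6x1 + 3x2 = 108.
Solving simultaneously gives x1 = 13/2, x2 = 23.

x1 = 13/2, x2 = 23, maximum P = 747/2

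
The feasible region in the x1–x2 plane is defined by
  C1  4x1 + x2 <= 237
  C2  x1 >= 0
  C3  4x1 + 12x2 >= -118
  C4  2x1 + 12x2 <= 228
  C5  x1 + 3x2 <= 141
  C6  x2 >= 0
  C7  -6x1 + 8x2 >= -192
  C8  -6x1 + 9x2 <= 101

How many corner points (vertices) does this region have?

5

Of the 27 pairwise boundary intersections, those satisfying every inequality are:
  (0, 0)
  (0, 101/9)
  (516/11, 123/11)
  (28/3, 157/9)
  (32, 0)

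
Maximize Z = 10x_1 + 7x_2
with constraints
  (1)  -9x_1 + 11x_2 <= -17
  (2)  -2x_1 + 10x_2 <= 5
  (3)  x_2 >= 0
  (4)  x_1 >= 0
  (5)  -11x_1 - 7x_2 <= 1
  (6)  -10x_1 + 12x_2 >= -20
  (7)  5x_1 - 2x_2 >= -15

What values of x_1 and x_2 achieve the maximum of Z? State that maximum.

Extreme points and Z = 10x_1 + 7x_2:
  (225/68, 79/68) → Z = 2803/68
  (17/9, 0) → Z = 170/9
  (65/19, 45/38) → Z = 85/2
  (2, 0) → Z = 20

The binding constraints are -2x_1 + 10x_2 = 5 and -10x_1 + 12x_2 = -20.
Solving simultaneously gives x_1 = 65/19, x_2 = 45/38.

x_1 = 65/19, x_2 = 45/38, maximum Z = 85/2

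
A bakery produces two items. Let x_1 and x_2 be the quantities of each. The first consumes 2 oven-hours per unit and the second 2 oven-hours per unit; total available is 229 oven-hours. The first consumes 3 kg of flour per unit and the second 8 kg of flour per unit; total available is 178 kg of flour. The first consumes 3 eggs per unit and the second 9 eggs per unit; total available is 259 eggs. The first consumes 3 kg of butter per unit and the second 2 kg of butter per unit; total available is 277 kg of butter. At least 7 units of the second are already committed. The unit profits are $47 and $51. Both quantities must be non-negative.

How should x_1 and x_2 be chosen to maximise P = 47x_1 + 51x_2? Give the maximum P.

x_1 = 122/3, x_2 = 7, maximum P = 6805/3

Corner points and P = 47x_1 + 51x_2:
  (0, 89/4) → P = 4539/4
  (0, 7) → P = 357
  (122/3, 7) → P = 6805/3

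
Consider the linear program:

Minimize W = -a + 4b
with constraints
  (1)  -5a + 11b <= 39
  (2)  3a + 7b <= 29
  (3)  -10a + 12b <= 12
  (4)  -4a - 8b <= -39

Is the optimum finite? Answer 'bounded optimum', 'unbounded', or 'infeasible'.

From the feasible point (41/4, -1/4), moving in the direction (7, -3) keeps every constraint satisfied while W decreases without bound.

unbounded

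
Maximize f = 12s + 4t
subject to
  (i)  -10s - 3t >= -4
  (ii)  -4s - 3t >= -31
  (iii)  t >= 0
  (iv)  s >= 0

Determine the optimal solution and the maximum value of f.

s = 0, t = 4/3, maximum f = 16/3

Vertices and f = 12s + 4t:
  (2/5, 0) → f = 24/5
  (0, 4/3) → f = 16/3
  (0, 0) → f = 0

The binding constraints are -10s - 3t = -4 and s = 0.
Solving simultaneously gives s = 0, t = 4/3.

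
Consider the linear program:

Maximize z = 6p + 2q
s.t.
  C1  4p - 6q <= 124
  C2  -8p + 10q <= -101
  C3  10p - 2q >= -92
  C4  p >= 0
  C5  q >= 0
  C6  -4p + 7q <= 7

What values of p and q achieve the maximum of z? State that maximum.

p = 455/2, q = 131, maximum z = 1627

Extreme points and z = 6p + 2q:
  (31, 0) → z = 186
  (455/2, 131) → z = 1627
  (101/8, 0) → z = 303/4
  (777/16, 115/4) → z = 2791/8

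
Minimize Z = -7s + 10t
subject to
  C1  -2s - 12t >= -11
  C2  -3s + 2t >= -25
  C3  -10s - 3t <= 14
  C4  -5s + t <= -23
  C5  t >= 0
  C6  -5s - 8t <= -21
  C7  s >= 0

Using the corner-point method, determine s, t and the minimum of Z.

s = 11/2, t = 0, minimum Z = -77/2

Corner points and Z = -7s + 10t:
  (287/62, 9/62) → Z = -1919/62
  (11/2, 0) → Z = -77/2
  (23/5, 0) → Z = -161/5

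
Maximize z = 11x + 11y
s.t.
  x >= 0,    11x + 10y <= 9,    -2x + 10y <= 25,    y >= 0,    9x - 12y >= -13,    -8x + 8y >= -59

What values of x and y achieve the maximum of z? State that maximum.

Corner points and z = 11x + 11y:
  (0, 9/10) → z = 99/10
  (0, 0) → z = 0
  (9/11, 0) → z = 9

x = 0, y = 9/10, maximum z = 99/10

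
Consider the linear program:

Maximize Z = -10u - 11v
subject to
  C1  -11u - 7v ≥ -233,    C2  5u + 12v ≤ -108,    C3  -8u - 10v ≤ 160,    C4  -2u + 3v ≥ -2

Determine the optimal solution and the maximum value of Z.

Vertices and Z = -10u - 11v:
  (-420/23, -32/23) → Z = 4552/23
  (-100/13, -226/39) → Z = 422/3
  (-115/11, -84/11) → Z = 2074/11

u = -420/23, v = -32/23, maximum Z = 4552/23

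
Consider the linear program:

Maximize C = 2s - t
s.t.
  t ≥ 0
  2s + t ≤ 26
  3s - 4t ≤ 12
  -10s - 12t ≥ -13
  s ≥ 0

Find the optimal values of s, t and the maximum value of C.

Extreme points and C = 2s - t:
  (13/10, 0) → C = 13/5
  (0, 0) → C = 0
  (0, 13/12) → C = -13/12

The optimum lies where t = 0 and -10s - 12t = -13.
Solving simultaneously gives s = 13/10, t = 0.

s = 13/10, t = 0, maximum C = 13/5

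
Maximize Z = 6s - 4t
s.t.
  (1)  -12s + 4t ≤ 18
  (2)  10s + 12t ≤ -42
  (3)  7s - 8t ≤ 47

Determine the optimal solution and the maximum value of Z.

s = 57/41, t = -191/41, maximum Z = 1106/41

At the optimal vertex, 10s + 12t = -42 and 7s - 8t = 47.
Solving simultaneously gives s = 57/41, t = -191/41.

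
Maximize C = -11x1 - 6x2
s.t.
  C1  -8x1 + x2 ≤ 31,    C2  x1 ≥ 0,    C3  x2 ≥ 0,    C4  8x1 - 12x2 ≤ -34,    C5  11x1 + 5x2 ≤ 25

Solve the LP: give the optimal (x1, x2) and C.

Feasible corners and C = -11x1 - 6x2:
  (0, 17/6) → C = -17
  (0, 5) → C = -30
  (65/86, 287/86) → C = -2437/86

At the optimal vertex, x1 = 0 and 8x1 - 12x2 = -34.
Solving simultaneously gives x1 = 0, x2 = 17/6.

x1 = 0, x2 = 17/6, maximum C = -17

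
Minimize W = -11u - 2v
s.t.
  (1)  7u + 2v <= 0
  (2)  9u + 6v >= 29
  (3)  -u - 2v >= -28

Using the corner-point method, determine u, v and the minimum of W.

u = -29/12, v = 203/24, minimum W = 29/3

Corner points and W = -11u - 2v:
  (-29/12, 203/24) → W = 29/3
  (-14/3, 49/3) → W = 56/3
  (-55/6, 223/12) → W = 191/3

The optimum lies where 7u + 2v = 0 and 9u + 6v = 29.
Solving simultaneously gives u = -29/12, v = 203/24.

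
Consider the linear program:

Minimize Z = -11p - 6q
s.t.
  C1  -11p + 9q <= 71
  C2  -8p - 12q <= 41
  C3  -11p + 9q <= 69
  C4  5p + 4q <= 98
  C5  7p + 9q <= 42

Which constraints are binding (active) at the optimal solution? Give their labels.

C2 and C4

Vertices and Z = -11p - 6q:
  (-399/68, 101/204) → Z = 4187/68
  (335/7, -989/28) → Z = -629/2
  (-3/2, 35/6) → Z = -37/2
  (42, -28) → Z = -294

The minimum is at (335/7, -989/28). Substituting into each constraint, equality holds for C2 and C4; the remaining constraints have slack.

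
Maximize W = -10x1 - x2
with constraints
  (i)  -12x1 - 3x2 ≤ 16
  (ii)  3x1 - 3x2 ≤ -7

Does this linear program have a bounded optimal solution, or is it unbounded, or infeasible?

unbounded

From the feasible point (-23/15, 4/5), moving in the direction (-3, 12) keeps every constraint satisfied while W increases without bound.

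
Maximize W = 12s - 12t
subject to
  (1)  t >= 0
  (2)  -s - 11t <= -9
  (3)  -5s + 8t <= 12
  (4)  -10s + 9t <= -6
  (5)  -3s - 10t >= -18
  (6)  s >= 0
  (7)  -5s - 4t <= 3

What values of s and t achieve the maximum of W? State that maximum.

s = 108/23, t = 9/23, maximum W = 1188/23

Corner points and W = 12s - 12t:
  (21/17, 12/17) → W = 108/17
  (108/23, 9/23) → W = 1188/23
  (222/127, 162/127) → W = 720/127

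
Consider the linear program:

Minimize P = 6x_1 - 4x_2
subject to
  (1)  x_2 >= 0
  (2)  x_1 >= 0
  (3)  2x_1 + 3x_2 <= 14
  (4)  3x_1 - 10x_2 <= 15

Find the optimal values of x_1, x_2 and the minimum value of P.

Corner points and P = 6x_1 - 4x_2:
  (0, 0) → P = 0
  (5, 0) → P = 30
  (0, 14/3) → P = -56/3
  (185/29, 12/29) → P = 1062/29

At the optimal vertex, x_1 = 0 and 2x_1 + 3x_2 = 14.
Solving simultaneously gives x_1 = 0, x_2 = 14/3.

x_1 = 0, x_2 = 14/3, minimum P = -56/3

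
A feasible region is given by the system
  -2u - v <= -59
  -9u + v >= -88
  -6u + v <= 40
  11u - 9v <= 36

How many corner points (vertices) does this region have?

3

Intersecting each pair of boundary lines and keeping only the points that satisfy every inequality leaves:
  (147/11, 355/11)
  (19/8, 217/4)
  (128/3, 296)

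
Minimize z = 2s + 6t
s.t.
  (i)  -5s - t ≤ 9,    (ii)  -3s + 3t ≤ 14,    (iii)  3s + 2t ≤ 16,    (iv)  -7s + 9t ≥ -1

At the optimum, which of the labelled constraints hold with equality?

(i) and (iv)

Feasible corners and z = 2s + 6t:
  (-41/18, 43/18) → z = 88/9
  (-20/13, -17/13) → z = -142/13
  (4/3, 6) → z = 116/3
  (146/41, 109/41) → z = 946/41

The minimum is at (-20/13, -17/13). Substituting into each constraint, equality holds for (i) and (iv); the remaining constraints have slack.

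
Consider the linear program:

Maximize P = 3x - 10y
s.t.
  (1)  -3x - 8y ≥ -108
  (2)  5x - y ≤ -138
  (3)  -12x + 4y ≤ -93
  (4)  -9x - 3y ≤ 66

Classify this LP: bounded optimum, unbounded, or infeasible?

The boundaries -3x - 8y = -108 and -12x + 4y = -93 meet at (98/9, 113/12), but that point violates 5x - y ≤ -138. Every candidate vertex is excluded by some other constraint, so the feasible region is empty.

infeasible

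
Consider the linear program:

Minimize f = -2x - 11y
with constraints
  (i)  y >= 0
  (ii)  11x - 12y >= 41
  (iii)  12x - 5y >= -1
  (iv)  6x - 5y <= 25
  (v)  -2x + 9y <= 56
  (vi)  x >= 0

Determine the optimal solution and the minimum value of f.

Vertices and f = -2x - 11y:
  (41/11, 0) → f = -82/11
  (25/6, 0) → f = -25/3
  (95/17, 29/17) → f = -509/17

The binding constraints are 11x - 12y = 41 and 6x - 5y = 25.
Solving simultaneously gives x = 95/17, y = 29/17.

x = 95/17, y = 29/17, minimum f = -509/17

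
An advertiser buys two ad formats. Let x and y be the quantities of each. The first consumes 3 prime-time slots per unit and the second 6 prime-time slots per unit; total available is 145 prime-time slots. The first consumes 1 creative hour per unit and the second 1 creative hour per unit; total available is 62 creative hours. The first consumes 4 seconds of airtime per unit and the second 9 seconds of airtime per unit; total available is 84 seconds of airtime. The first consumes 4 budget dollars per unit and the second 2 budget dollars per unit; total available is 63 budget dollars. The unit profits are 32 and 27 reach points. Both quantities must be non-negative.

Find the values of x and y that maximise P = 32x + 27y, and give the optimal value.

x = 57/4, y = 3, maximum P = 537

Vertices and P = 32x + 27y:
  (0, 0) → P = 0
  (0, 28/3) → P = 252
  (63/4, 0) → P = 504
  (57/4, 3) → P = 537

The optimum lies where 4x + 9y = 84 and 4x + 2y = 63.
Solving simultaneously gives x = 57/4, y = 3.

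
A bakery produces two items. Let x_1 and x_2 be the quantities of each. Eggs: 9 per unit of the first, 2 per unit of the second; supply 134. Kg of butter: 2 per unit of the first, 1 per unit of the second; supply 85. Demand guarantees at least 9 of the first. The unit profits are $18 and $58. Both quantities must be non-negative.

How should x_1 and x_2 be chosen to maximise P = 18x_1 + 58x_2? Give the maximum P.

Corner points and P = 18x_1 + 58x_2:
  (134/9, 0) → P = 268
  (9, 0) → P = 162
  (9, 53/2) → P = 1699

x_1 = 9, x_2 = 53/2, maximum P = 1699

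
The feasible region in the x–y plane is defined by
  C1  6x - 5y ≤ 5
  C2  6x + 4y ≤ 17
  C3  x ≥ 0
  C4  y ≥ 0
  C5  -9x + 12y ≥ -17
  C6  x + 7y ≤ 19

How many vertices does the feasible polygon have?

5

Of the 15 pairwise boundary intersections, those satisfying every inequality are:
  (35/18, 4/3)
  (5/6, 0)
  (43/38, 97/38)
  (0, 0)
  (0, 19/7)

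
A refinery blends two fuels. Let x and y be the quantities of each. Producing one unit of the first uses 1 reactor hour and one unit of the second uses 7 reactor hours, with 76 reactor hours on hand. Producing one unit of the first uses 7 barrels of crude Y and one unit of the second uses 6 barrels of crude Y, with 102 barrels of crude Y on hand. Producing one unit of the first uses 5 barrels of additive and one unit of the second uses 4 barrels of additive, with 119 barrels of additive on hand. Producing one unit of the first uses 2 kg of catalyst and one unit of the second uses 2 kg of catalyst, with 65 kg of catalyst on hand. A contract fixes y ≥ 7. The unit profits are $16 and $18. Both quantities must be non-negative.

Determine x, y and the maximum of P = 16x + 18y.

Extreme points and P = 16x + 18y:
  (0, 76/7) → P = 1368/7
  (0, 7) → P = 126
  (6, 10) → P = 276
  (60/7, 7) → P = 1842/7

x = 6, y = 10, maximum P = 276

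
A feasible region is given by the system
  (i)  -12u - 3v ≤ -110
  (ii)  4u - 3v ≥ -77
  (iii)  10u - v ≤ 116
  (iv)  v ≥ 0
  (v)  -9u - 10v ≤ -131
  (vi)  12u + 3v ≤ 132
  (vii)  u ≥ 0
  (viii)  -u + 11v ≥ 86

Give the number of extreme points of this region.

4

Of the 27 pairwise boundary intersections, those satisfying every inequality are:
  (33/16, 341/12)
  (952/135, 1142/135)
  (55/16, 121/4)
  (398/45, 388/45)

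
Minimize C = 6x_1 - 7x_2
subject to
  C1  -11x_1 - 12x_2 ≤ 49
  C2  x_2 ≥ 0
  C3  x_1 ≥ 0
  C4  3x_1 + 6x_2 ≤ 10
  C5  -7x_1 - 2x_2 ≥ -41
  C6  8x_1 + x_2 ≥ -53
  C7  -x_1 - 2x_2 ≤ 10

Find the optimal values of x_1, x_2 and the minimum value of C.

x_1 = 0, x_2 = 5/3, minimum C = -35/3

Extreme points and C = 6x_1 - 7x_2:
  (0, 0) → C = 0
  (10/3, 0) → C = 20
  (0, 5/3) → C = -35/3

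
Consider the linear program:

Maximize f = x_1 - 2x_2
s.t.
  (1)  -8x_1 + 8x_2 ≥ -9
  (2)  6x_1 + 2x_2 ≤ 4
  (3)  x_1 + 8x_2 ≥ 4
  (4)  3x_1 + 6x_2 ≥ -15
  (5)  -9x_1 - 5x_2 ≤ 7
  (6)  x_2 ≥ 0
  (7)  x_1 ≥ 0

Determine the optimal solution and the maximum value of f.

Vertices and f = x_1 - 2x_2:
  (12/23, 10/23) → f = -8/23
  (0, 2) → f = -4
  (0, 1/2) → f = -1

The binding constraints are 6x_1 + 2x_2 = 4 and x_1 + 8x_2 = 4.
Solving simultaneously gives x_1 = 12/23, x_2 = 10/23.

x_1 = 12/23, x_2 = 10/23, maximum f = -8/23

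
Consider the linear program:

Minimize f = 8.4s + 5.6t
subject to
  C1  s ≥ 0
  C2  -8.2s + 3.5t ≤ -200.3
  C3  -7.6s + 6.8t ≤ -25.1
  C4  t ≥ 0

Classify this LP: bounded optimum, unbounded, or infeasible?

Vertices and f = 8.4s + 5.6t:
  (42473/972, 21941/486) → f = 1506281/2430
  (2003/82, 0) → f = 42063/205
The feasible region has finitely many vertices and no improving ray; the minimum is 42063/205 at (2003/82, 0).

bounded optimum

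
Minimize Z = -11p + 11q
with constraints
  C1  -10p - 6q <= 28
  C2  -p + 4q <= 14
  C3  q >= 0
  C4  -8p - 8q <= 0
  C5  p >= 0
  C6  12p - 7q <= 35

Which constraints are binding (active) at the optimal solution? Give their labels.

Vertices and Z = -11p + 11q:
  (0, 7/2) → Z = 77/2
  (238/41, 203/41) → Z = -385/41
  (0, 0) → Z = 0
  (35/12, 0) → Z = -385/12

The minimum is at (35/12, 0). Substituting into each constraint, equality holds for C3 and C6; the remaining constraints have slack.

C3 and C6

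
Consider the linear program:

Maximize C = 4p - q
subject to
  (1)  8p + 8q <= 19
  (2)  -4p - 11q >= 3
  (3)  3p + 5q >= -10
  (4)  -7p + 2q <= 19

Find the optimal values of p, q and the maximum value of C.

p = 175/16, q = -137/16, maximum C = 837/16

Extreme points and C = 4p - q:
  (233/56, -25/14) → C = 129/7
  (175/16, -137/16) → C = 837/16
  (-43/17, 11/17) → C = -183/17
  (-115/41, -13/41) → C = -447/41

The binding constraints are 8p + 8q = 19 and 3p + 5q = -10.
Solving simultaneously gives p = 175/16, q = -137/16.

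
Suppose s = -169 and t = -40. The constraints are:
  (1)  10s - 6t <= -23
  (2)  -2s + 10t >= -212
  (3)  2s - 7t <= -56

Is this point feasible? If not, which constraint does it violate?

(1): -1450 ≤ -23 ✓
(2): -62 ≥ -212 ✓
(3): -58 ≤ -56 ✓

feasible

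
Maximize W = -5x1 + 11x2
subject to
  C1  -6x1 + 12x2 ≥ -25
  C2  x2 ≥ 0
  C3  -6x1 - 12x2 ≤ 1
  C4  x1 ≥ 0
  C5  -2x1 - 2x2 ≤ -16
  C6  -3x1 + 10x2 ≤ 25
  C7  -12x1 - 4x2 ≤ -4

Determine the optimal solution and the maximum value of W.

x1 = 55/13, x2 = 49/13, maximum W = 264/13

Extreme points and W = -5x1 + 11x2:
  (121/18, 23/18) → W = -176/9
  (275/12, 75/8) → W = -275/24
  (55/13, 49/13) → W = 264/13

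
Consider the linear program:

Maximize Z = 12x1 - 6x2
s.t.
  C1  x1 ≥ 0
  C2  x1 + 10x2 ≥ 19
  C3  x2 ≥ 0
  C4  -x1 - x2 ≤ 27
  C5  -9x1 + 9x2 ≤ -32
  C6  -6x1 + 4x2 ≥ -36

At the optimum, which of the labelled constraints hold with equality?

Vertices and Z = 12x1 - 6x2:
  (491/99, 139/99) → Z = 562/11
  (109/16, 39/32) → Z = 1191/16
  (98/9, 22/3) → Z = 260/3

The maximum is at (98/9, 22/3). Substituting into each constraint, equality holds for C5 and C6; the remaining constraints have slack.

C5 and C6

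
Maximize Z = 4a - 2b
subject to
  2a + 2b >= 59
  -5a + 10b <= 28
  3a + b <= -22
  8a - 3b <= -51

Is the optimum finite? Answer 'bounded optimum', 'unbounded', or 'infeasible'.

infeasible

The boundaries 2a + 2b = 59 and 3a + b = -22 meet at (-103/4, 221/4), but that point violates -5a + 10b ≤ 28. Every candidate vertex is excluded by some other constraint, so the feasible region is empty.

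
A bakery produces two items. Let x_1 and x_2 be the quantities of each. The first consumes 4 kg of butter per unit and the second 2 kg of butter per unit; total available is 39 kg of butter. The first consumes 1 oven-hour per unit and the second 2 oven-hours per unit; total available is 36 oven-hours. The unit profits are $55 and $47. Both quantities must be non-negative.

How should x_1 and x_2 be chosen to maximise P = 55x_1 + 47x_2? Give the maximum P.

x_1 = 1, x_2 = 35/2, maximum P = 1755/2

Corner points and P = 55x_1 + 47x_2:
  (0, 0) → P = 0
  (0, 18) → P = 846
  (39/4, 0) → P = 2145/4
  (1, 35/2) → P = 1755/2

The binding constraints are 4x_1 + 2x_2 = 39 and x_1 + 2x_2 = 36.
Solving simultaneously gives x_1 = 1, x_2 = 35/2.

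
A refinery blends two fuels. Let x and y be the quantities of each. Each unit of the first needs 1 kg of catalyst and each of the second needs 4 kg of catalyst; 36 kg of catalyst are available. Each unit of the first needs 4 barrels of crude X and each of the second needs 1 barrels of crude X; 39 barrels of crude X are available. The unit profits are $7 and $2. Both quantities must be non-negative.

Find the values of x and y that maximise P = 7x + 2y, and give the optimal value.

x = 8, y = 7, maximum P = 70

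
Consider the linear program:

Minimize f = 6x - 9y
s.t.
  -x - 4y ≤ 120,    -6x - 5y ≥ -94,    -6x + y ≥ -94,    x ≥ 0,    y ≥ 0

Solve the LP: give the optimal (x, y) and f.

x = 0, y = 94/5, minimum f = -846/5

Corner points and f = 6x - 9y:
  (47/3, 0) → f = 94
  (0, 94/5) → f = -846/5
  (0, 0) → f = 0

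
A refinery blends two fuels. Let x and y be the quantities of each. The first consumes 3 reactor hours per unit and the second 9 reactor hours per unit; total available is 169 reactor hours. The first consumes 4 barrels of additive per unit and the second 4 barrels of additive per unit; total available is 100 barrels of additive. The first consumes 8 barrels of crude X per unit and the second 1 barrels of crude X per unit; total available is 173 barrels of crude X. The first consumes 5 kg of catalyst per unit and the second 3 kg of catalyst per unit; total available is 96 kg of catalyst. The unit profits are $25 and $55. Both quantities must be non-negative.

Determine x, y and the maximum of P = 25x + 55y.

Extreme points and P = 25x + 55y:
  (0, 0) → P = 0
  (0, 169/9) → P = 9295/9
  (96/5, 0) → P = 480
  (28/3, 47/3) → P = 1095
  (21/2, 29/2) → P = 1060

The binding constraints are 3x + 9y = 169 and 4x + 4y = 100.
Solving simultaneously gives x = 28/3, y = 47/3.

x = 28/3, y = 47/3, maximum P = 1095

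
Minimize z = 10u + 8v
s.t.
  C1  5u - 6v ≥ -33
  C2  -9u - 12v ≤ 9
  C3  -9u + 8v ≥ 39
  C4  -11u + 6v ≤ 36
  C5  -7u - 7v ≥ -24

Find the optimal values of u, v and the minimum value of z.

Feasible corners and z = 10u + 8v:
  (-27/17, 105/34) → z = 150/17
  (-81/119, 489/119) → z = 3102/119
  (-108/119, 516/119) → z = 3048/119

The optimum lies where -9u + 8v = 39 and -11u + 6v = 36.
Solving simultaneously gives u = -27/17, v = 105/34.

u = -27/17, v = 105/34, minimum z = 150/17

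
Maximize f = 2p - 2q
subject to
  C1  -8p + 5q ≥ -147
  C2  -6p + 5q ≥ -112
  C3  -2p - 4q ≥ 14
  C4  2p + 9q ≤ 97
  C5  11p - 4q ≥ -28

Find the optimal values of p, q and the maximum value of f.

Vertices and f = 2p - 2q:
  (189/17, -154/17) → f = 686/17
  (-588/31, -1400/31) → f = 1624/31
  (-42/13, -49/26) → f = -35/13

The optimum lies where -6p + 5q = -112 and 11p - 4q = -28.
Solving simultaneously gives p = -588/31, q = -1400/31.

p = -588/31, q = -1400/31, maximum f = 1624/31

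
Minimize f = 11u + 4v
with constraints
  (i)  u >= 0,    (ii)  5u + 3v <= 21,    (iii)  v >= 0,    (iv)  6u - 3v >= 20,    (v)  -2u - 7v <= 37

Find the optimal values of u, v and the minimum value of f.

u = 10/3, v = 0, minimum f = 110/3

Feasible corners and f = 11u + 4v:
  (21/5, 0) → f = 231/5
  (41/11, 26/33) → f = 1457/33
  (10/3, 0) → f = 110/3

The optimum lies where v = 0 and 6u - 3v = 20.
Solving simultaneously gives u = 10/3, v = 0.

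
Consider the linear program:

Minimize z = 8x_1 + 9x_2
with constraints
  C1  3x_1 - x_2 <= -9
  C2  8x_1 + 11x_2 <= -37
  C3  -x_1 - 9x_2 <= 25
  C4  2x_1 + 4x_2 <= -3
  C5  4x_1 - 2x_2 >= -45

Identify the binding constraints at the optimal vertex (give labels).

C3 and C5

Feasible corners and z = 8x_1 + 9x_2:
  (-136/41, -39/41) → z = -1439/41
  (-53/14, -33/14) → z = -103/2
  (-569/60, 53/15) → z = -661/15
  (-455/38, -55/38) → z = -4135/38

The minimum is at (-455/38, -55/38). Substituting into each constraint, equality holds for C3 and C5; the remaining constraints have slack.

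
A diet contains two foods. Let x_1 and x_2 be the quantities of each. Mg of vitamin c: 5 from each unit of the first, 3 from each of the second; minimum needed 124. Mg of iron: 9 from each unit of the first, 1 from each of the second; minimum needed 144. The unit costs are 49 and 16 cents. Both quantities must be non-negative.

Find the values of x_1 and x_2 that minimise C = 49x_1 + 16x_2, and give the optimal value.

Vertices and C = 49x_1 + 16x_2:
  (0, 144) → C = 2304
  (124/5, 0) → C = 6076/5
  (14, 18) → C = 974
The feasible region is unbounded (it extends along (0, 1), (1, 0)), but C strictly increases along every unbounded feasible direction, so there is no improving ray and the minimum is attained at a vertex.

x_1 = 14, x_2 = 18, minimum C = 974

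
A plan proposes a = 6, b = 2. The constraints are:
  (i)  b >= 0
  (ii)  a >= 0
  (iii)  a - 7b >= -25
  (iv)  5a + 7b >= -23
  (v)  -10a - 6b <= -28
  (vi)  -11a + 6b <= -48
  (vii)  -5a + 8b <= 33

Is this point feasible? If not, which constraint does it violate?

(i): 2 ≥ 0 ✓
(ii): 6 ≥ 0 ✓
(iii): -8 ≥ -25 ✓
(iv): 44 ≥ -23 ✓
(v): -72 ≤ -28 ✓
(vi): -54 ≤ -48 ✓
(vii): -14 ≤ 33 ✓

feasible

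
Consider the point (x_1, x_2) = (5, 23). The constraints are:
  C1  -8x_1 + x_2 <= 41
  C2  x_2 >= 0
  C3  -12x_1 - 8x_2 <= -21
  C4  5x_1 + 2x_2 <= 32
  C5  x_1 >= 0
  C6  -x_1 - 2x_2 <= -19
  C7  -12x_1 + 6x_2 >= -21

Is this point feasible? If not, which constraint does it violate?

Constraint C4: 5x_1 + 2x_2 = 71, which is not ≤ 32. All other constraints are satisfied.

not feasible — violates C4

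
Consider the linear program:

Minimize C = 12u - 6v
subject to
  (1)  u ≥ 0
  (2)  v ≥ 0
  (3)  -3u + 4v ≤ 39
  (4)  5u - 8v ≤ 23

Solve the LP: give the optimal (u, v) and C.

u = 0, v = 39/4, minimum C = -117/2

Feasible corners and C = 12u - 6v:
  (0, 0) → C = 0
  (0, 39/4) → C = -117/2
  (23/5, 0) → C = 276/5
The feasible region is unbounded (it extends along (4, 3), (8, 5)), but C strictly increases along every unbounded feasible direction, so there is no improving ray and the minimum is attained at a vertex.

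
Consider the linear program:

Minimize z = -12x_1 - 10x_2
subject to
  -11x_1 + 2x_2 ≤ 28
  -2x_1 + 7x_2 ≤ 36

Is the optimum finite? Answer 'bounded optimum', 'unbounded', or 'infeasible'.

unbounded

From the feasible point (-124/73, 340/73), moving in the direction (7, 2) keeps every constraint satisfied while z decreases without bound.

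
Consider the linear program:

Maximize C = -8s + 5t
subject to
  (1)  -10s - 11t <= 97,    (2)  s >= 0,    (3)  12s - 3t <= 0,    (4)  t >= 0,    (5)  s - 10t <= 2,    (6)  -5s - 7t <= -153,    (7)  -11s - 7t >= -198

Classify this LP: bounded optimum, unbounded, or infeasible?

Corner points and C = -8s + 5t:
  (0, 153/7) → C = 765/7
  (0, 198/7) → C = 990/7
  (51/11, 204/11) → C = 612/11
  (66/13, 264/13) → C = 792/13
The feasible region has finitely many vertices and no improving ray; the maximum is 990/7 at (0, 198/7).

bounded optimum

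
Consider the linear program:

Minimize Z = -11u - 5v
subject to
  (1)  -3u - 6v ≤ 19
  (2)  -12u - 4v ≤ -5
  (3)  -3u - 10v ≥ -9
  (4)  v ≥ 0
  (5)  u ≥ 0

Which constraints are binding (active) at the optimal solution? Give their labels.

Extreme points and Z = -11u - 5v:
  (7/54, 31/36) → Z = -619/108
  (5/12, 0) → Z = -55/12
  (3, 0) → Z = -33

The minimum is at (3, 0). Substituting into each constraint, equality holds for (3) and (4); the remaining constraints have slack.

(3) and (4)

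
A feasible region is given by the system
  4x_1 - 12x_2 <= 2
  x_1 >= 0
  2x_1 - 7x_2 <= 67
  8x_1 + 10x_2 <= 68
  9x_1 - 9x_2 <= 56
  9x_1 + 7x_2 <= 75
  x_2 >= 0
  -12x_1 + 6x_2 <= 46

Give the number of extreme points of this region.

4

Of the 28 pairwise boundary intersections, those satisfying every inequality are:
  (209/34, 32/17)
  (1/2, 0)
  (0, 34/5)
  (0, 0)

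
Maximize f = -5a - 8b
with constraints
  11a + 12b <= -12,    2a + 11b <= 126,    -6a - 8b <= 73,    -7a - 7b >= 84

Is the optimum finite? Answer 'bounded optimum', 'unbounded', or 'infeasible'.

Vertices and f = -5a - 8b:
  (-1811/50, 451/25) → f = 1839/50
  (-86/3, 50/3) → f = 10
  (-23/2, -1/2) → f = 123/2
The feasible region has finitely many vertices and no improving ray; the maximum is 123/2 at (-23/2, -1/2).

bounded optimum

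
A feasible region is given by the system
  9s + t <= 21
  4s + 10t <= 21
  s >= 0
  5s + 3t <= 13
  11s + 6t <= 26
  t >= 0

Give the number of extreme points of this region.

5

Pairwise boundary intersections that survive every other constraint:
  (100/43, 3/43)
  (7/3, 0)
  (0, 21/10)
  (67/43, 127/86)
  (0, 0)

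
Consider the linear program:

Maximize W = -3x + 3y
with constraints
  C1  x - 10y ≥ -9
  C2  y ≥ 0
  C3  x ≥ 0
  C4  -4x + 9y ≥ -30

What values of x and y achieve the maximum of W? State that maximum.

x = 0, y = 9/10, maximum W = 27/10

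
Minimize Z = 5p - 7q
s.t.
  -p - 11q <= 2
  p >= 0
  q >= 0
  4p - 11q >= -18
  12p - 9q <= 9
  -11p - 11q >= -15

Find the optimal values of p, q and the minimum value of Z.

p = 0, q = 15/11, minimum Z = -105/11

Feasible corners and Z = 5p - 7q:
  (0, 0) → Z = 0
  (0, 15/11) → Z = -105/11
  (3/4, 0) → Z = 15/4
  (78/77, 27/77) → Z = 201/77

The optimum lies where p = 0 and -11p - 11q = -15.
Solving simultaneously gives p = 0, q = 15/11.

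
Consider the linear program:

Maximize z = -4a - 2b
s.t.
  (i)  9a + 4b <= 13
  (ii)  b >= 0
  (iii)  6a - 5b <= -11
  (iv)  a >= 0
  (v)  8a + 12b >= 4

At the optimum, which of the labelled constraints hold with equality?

(iii) and (iv)

Extreme points and z = -4a - 2b:
  (7/23, 59/23) → z = -146/23
  (0, 13/4) → z = -13/2
  (0, 11/5) → z = -22/5

The maximum is at (0, 11/5). Substituting into each constraint, equality holds for (iii) and (iv); the remaining constraints have slack.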